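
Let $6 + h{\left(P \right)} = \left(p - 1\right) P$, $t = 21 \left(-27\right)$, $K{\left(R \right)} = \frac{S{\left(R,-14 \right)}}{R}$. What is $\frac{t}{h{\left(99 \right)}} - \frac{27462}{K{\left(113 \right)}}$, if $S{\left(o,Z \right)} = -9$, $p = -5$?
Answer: $\frac{206880967}{600} \approx 3.448 \cdot 10^{5}$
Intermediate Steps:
$K{\left(R \right)} = - \frac{9}{R}$
$t = -567$
$h{\left(P \right)} = -6 - 6 P$ ($h{\left(P \right)} = -6 + \left(-5 - 1\right) P = -6 - 6 P$)
$\frac{t}{h{\left(99 \right)}} - \frac{27462}{K{\left(113 \right)}} = - \frac{567}{-6 - 594} - \frac{27462}{\left(-9\right) \frac{1}{113}} = - \frac{567}{-600} - \frac{27462}{- \frac{9}{113}} = \left(-567\right) \left(- \frac{1}{600}\right) - - \frac{1034402}{3} = \frac{189}{200} + \frac{1034402}{3} = \frac{206880967}{600}$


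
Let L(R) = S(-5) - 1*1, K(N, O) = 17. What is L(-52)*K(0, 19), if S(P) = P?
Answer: -102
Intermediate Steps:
L(R) = -6 (L(R) = -5 - 1*1 = -5 - 1 = -6)
L(-52)*K(0, 19) = -6*17 = -102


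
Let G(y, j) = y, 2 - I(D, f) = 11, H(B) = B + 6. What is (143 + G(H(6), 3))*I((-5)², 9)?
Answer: -1395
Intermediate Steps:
H(B) = 6 + B
I(D, f) = -9 (I(D, f) = 2 - 1*11 = 2 - 11 = -9)
(143 + G(H(6), 3))*I((-5)², 9) = (143 + (6 + 6))*(-9) = (143 + 12)*(-9) = 155*(-9) = -1395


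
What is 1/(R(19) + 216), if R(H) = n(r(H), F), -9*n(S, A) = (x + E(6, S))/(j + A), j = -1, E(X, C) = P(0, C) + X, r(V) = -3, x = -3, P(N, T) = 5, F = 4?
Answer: 27/5824 ≈ 0.0046360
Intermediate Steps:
E(X, C) = 5 + X
n(S, A) = -8/(9*(-1 + A)) (n(S, A) = -(-3 + (5 + 6))/(9*(-1 + A)) = -(-3 + 11)/(9*(-1 + A)) = -8/(9*(-1 + A)))
R(H) = -8/27 (R(H) = -8/(-9 + 9*4) = -8/(-9 + 36) = -8/27)
1/(R(19) + 216) = 1/(-8/27 + 216) = 1/(5824/27) = 27/5824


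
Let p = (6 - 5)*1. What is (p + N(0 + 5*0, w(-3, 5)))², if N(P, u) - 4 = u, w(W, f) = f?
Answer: 100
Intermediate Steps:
p = 1 (p = 1*1 = 1)
N(P, u) = 4 + u
(p + N(0 + 5*0, w(-3, 5)))² = (1 + (4 + 5))² = (1 + 9)² = 10² = 100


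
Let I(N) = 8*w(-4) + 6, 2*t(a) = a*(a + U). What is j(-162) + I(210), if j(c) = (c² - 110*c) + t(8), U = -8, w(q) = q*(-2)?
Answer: 44134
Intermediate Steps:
w(q) = -2*q
t(a) = a*(-8 + a)/2 (t(a) = (a*(a - 8))/2 = (a*(-8 + a))/2 = a*(-8 + a)/2)
j(c) = c² - 110*c (j(c) = (c² - 110*c) + (½)*8*(-8 + 8) = (c² - 110*c) + (½)*8*0 = (c² - 110*c) + 0 = c² - 110*c)
I(N) = 70 (I(N) = 8*(-2*(-4)) + 6 = 8*8 + 6 = 64 + 6 = 70)
j(-162) + I(210) = -162*(-110 - 162) + 70 = -162*(-272) + 70 = 44064 + 70 = 44134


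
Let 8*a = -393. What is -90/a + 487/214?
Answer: 115157/28034 ≈ 4.1078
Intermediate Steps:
a = -393/8 (a = (1/8)*(-393) = -393/8 ≈ -49.125)
-90/a + 487/214 = -90/(-393/8) + 487/214 = -90*(-8/393) + 487*(1/214) = 240/131 + 487/214 = 115157/28034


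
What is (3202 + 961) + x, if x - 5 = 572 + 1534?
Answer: 6274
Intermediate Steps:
x = 2111 (x = 5 + (572 + 1534) = 5 + 2106 = 2111)
(3202 + 961) + x = (3202 + 961) + 2111 = 4163 + 2111 = 6274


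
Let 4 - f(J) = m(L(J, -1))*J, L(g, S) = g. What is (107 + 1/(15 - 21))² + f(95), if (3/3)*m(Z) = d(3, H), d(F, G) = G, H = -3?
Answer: 421285/36 ≈ 11702.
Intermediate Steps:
m(Z) = -3
f(J) = 4 + 3*J (f(J) = 4 - (-3)*J = 4 + 3*J)
(107 + 1/(15 - 21))² + f(95) = (107 + 1/(15 - 21))² + (4 + 3*95) = (107 + 1/(-6))² + (4 + 285) = (107 - ⅙)² + 289 = (641/6)² + 289 = 410881/36 + 289 = 421285/36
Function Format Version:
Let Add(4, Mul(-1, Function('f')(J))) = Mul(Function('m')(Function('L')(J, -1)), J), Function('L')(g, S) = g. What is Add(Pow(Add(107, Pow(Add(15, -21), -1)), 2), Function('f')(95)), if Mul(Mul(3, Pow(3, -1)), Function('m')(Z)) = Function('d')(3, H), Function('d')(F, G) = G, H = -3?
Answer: Rational(421285, 36) ≈ 11702.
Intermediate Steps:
Function('m')(Z) = -3
Function('f')(J) = Add(4, Mul(3, J)) (Function('f')(J) = Add(4, Mul(-1, Mul(-3, J))) = Add(4, Mul(3, J)))
Add(Pow(Add(107, Pow(Add(15, -21), -1)), 2), Function('f')(95)) = Add(Pow(Add(107, Pow(Add(15, -21), -1)), 2), Add(4, Mul(3, 95))) = Add(Pow(Add(107, Pow(-6, -1)), 2), Add(4, 285)) = Add(Pow(Add(107, Rational(-1, 6)), 2), 289) = Add(Pow(Rational(641, 6), 2), 289) = Add(Rational(410881, 36), 289) = Rational(421285, 36)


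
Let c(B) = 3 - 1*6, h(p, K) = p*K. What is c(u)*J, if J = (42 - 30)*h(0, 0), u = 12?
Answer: 0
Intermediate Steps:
h(p, K) = K*p
J = 0 (J = (42 - 30)*(0*0) = 12*0 = 0)
c(B) = -3 (c(B) = 3 - 6 = -3)
c(u)*J = -3*0 = 0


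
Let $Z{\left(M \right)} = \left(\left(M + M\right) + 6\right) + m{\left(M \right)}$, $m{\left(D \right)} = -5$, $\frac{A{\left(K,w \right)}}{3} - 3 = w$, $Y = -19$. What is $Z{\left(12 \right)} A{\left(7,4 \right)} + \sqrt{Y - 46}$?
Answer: $525 + i \sqrt{65} \approx 525.0 + 8.0623 i$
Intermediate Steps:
$A{\left(K,w \right)} = 9 + 3 w$
$Z{\left(M \right)} = 1 + 2 M$ ($Z{\left(M \right)} = \left(\left(M + M\right) + 6\right) - 5 = \left(2 M + 6\right) - 5 = \left(6 + 2 M\right) - 5 = 1 + 2 M$)
$Z{\left(12 \right)} A{\left(7,4 \right)} + \sqrt{Y - 46} = \left(1 + 2 \cdot 12\right) \left(9 + 3 \cdot 4\right) + \sqrt{-19 - 46} = \left(1 + 24\right) \left(9 + 12\right) + \sqrt{-65} = 25 \cdot 21 + i \sqrt{65} = 525 + i \sqrt{65}$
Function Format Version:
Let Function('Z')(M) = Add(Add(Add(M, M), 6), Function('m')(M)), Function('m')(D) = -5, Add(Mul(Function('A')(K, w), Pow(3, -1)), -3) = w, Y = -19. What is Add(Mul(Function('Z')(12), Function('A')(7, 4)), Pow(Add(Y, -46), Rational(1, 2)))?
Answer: Add(525, Mul(I, Pow(65, Rational(1, 2)))) ≈ Add(525.00, Mul(8.0623, I))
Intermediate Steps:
Function('A')(K, w) = Add(9, Mul(3, w))
Function('Z')(M) = Add(1, Mul(2, M)) (Function('Z')(M) = Add(Add(Add(M, M), 6), -5) = Add(Add(Mul(2, M), 6), -5) = Add(Add(6, Mul(2, M)), -5) = Add(1, Mul(2, M)))
Add(Mul(Function('Z')(12), Function('A')(7, 4)), Pow(Add(Y, -46), Rational(1, 2))) = Add(Mul(Add(1, Mul(2, 12)), Add(9, Mul(3, 4))), Pow(Add(-19, -46), Rational(1, 2))) = Add(Mul(Add(1, 24), Add(9, 12)), Pow(-65, Rational(1, 2))) = Add(Mul(25, 21), Mul(I, Pow(65, Rational(1, 2)))) = Add(525, Mul(I, Pow(65, Rational(1, 2))))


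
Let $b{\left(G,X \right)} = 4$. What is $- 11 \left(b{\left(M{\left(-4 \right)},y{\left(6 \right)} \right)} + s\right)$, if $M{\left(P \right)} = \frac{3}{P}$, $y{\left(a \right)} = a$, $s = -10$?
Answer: $66$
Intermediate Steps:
$- 11 \left(b{\left(M{\left(-4 \right)},y{\left(6 \right)} \right)} + s\right) = - 11 \left(4 - 10\right) = \left(-11\right) \left(-6\right) = 66$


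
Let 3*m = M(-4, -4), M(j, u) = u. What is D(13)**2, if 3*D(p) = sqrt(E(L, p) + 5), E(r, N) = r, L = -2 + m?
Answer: 5/27 ≈ 0.18519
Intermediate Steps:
m = -4/3 (m = (1/3)*(-4) = -4/3 ≈ -1.3333)
L = -10/3 (L = -2 - 4/3 = -10/3 ≈ -3.3333)
D(p) = sqrt(15)/9 (D(p) = sqrt(-10/3 + 5)/3 = sqrt(5/3)/3 = (sqrt(15)/3)/3 = sqrt(15)/9)
D(13)**2 = (sqrt(15)/9)**2 = 5/27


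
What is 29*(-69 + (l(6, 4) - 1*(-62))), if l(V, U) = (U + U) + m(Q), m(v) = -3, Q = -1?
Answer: -58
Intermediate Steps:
l(V, U) = -3 + 2*U (l(V, U) = (U + U) - 3 = 2*U - 3 = -3 + 2*U)
29*(-69 + (l(6, 4) - 1*(-62))) = 29*(-69 + ((-3 + 2*4) - 1*(-62))) = 29*(-69 + ((-3 + 8) + 62)) = 29*(-69 + (5 + 62)) = 29*(-69 + 67) = 29*(-2) = -58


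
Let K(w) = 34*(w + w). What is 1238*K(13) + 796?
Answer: 1095188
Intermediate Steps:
K(w) = 68*w (K(w) = 34*(2*w) = 68*w)
1238*K(13) + 796 = 1238*(68*13) + 796 = 1238*884 + 796 = 1094392 + 796 = 1095188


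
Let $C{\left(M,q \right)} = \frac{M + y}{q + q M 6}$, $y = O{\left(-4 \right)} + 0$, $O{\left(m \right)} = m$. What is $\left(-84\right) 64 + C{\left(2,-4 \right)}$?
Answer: $- \frac{139775}{26} \approx -5376.0$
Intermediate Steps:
$y = -4$ ($y = -4 + 0 = -4$)
$C{\left(M,q \right)} = \frac{-4 + M}{q + 6 M q}$ ($C{\left(M,q \right)} = \frac{M - 4}{q + q M 6} = \frac{-4 + M}{q + M q 6} = \frac{-4 + M}{q + 6 M q}$)
$\left(-84\right) 64 + C{\left(2,-4 \right)} = \left(-84\right) 64 + \frac{-4 + 2}{\left(-4\right) \left(1 + 6 \cdot 2\right)} = -5376 - \frac{1}{4} \frac{1}{1 + 12} \left(-2\right) = -5376 - \frac{1}{4} \cdot \frac{1}{13} \left(-2\right) = -5376 - \frac{1}{52} \left(-2\right) = -5376 + \frac{1}{26} = - \frac{139775}{26}$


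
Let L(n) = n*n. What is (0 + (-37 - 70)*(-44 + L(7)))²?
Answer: 286225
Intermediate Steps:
L(n) = n²
(0 + (-37 - 70)*(-44 + L(7)))² = (0 + (-37 - 70)*(-44 + 7²))² = (0 - 107*(-44 + 49))² = (0 - 107*5)² = (0 - 535)² = (-535)² = 286225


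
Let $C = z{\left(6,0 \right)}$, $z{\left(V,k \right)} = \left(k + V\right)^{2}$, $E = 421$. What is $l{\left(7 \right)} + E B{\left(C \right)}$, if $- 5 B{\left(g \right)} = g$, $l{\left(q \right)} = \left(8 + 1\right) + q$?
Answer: $- \frac{15076}{5} \approx -3015.2$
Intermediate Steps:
$l{\left(q \right)} = 9 + q$
$z{\left(V,k \right)} = \left(V + k\right)^{2}$
$C = 36$ ($C = \left(6 + 0\right)^{2} = 6^{2} = 36$)
$B{\left(g \right)} = - \frac{g}{5}$
$l{\left(7 \right)} + E B{\left(C \right)} = \left(9 + 7\right) + 421 \left(\left(- \frac{1}{5}\right) 36\right) = 16 + 421 \left(- \frac{36}{5}\right) = 16 - \frac{15156}{5} = - \frac{15076}{5}$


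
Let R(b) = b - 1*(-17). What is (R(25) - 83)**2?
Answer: 1681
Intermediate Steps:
R(b) = 17 + b (R(b) = b + 17 = 17 + b)
(R(25) - 83)**2 = ((17 + 25) - 83)**2 = (42 - 83)**2 = (-41)**2 = 1681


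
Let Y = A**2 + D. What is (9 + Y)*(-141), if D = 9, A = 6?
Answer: -7614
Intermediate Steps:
Y = 45 (Y = 6**2 + 9 = 36 + 9 = 45)
(9 + Y)*(-141) = (9 + 45)*(-141) = 54*(-141) = -7614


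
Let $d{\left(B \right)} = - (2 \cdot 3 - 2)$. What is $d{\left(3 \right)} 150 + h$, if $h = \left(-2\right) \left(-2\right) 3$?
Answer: $-588$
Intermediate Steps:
$d{\left(B \right)} = -4$ ($d{\left(B \right)} = - (6 - 2) = \left(-1\right) 4 = -4$)
$h = 12$ ($h = 4 \cdot 3 = 12$)
$d{\left(3 \right)} 150 + h = \left(-4\right) 150 + 12 = -600 + 12 = -588$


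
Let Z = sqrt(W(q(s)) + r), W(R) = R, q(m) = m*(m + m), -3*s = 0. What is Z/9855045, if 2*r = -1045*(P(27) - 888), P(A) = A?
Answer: sqrt(1799490)/19710090 ≈ 6.8059e-5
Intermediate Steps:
s = 0 (s = -1/3*0 = 0)
q(m) = 2*m**2 (q(m) = m*(2*m) = 2*m**2)
r = 899745/2 (r = (-1045*(27 - 888))/2 = (-1045*(-861))/2 = (1/2)*899745 = 899745/2 ≈ 4.4987e+5)
Z = sqrt(1799490)/2 (Z = sqrt(2*0**2 + 899745/2) = sqrt(2*0 + 899745/2) = sqrt(0 + 899745/2) = sqrt(899745/2) = sqrt(1799490)/2 ≈ 670.73)
Z/9855045 = (sqrt(1799490)/2)/9855045 = (sqrt(1799490)/2)*(1/9855045) = sqrt(1799490)/19710090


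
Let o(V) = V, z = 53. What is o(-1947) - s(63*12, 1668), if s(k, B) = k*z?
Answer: -42015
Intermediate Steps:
s(k, B) = 53*k (s(k, B) = k*53 = 53*k)
o(-1947) - s(63*12, 1668) = -1947 - 53*63*12 = -1947 - 53*756 = -1947 - 1*40068 = -1947 - 40068 = -42015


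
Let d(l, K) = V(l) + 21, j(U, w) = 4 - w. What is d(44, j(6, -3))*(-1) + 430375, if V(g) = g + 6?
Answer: 430304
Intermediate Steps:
V(g) = 6 + g
d(l, K) = 27 + l (d(l, K) = (6 + l) + 21 = 27 + l)
d(44, j(6, -3))*(-1) + 430375 = (27 + 44)*(-1) + 430375 = 71*(-1) + 430375 = -71 + 430375 = 430304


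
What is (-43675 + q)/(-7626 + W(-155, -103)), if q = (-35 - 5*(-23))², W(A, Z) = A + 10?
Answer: 37275/7771 ≈ 4.7967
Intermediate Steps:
W(A, Z) = 10 + A
q = 6400 (q = (-35 + 115)² = 80² = 6400)
(-43675 + q)/(-7626 + W(-155, -103)) = (-43675 + 6400)/(-7626 + (10 - 155)) = -37275/(-7626 - 145) = -37275/(-7771) = -37275*(-1/7771) = 37275/7771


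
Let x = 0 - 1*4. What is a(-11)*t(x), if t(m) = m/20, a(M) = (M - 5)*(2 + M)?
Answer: -144/5 ≈ -28.800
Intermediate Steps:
x = -4 (x = 0 - 4 = -4)
a(M) = (-5 + M)*(2 + M)
t(m) = m/20 (t(m) = m*(1/20) = m/20)
a(-11)*t(x) = (-10 + (-11)**2 - 3*(-11))*((1/20)*(-4)) = (-10 + 121 + 33)*(-1/5) = 144*(-1/5) = -144/5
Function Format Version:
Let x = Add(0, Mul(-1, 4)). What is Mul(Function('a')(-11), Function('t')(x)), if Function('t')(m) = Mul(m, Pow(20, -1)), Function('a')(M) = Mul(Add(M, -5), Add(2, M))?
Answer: Rational(-144, 5) ≈ -28.800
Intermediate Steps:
x = -4 (x = Add(0, -4) = -4)
Function('a')(M) = Mul(Add(-5, M), Add(2, M))
Function('t')(m) = Mul(Rational(1, 20), m) (Function('t')(m) = Mul(m, Rational(1, 20)) = Mul(Rational(1, 20), m))
Mul(Function('a')(-11), Function('t')(x)) = Mul(Add(-10, Pow(-11, 2), Mul(-3, -11)), Mul(Rational(1, 20), -4)) = Mul(Add(-10, 121, 33), Rational(-1, 5)) = Mul(144, Rational(-1, 5)) = Rational(-144, 5)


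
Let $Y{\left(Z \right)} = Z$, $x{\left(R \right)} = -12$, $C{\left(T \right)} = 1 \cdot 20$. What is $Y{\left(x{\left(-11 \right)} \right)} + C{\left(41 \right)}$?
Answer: $8$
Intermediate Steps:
$C{\left(T \right)} = 20$
$Y{\left(x{\left(-11 \right)} \right)} + C{\left(41 \right)} = -12 + 20 = 8$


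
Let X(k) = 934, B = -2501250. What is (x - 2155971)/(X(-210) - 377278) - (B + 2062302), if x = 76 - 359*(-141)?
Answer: 41299387847/94086 ≈ 4.3895e+5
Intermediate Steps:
x = 50695 (x = 76 + 50619 = 50695)
(x - 2155971)/(X(-210) - 377278) - (B + 2062302) = (50695 - 2155971)/(934 - 377278) - (-2501250 + 2062302) = -2105276/(-376344) - 1*(-438948) = -2105276*(-1/376344) + 438948 = 526319/94086 + 438948 = 41299387847/94086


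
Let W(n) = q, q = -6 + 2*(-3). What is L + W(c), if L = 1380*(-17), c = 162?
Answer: -23472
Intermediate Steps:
q = -12 (q = -6 - 6 = -12)
W(n) = -12
L = -23460
L + W(c) = -23460 - 12 = -23472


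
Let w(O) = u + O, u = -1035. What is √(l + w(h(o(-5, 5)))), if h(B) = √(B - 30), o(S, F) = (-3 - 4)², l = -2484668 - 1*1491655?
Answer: √(-3977358 + √19) ≈ 1994.3*I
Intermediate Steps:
l = -3976323 (l = -2484668 - 1491655 = -3976323)
o(S, F) = 49 (o(S, F) = (-7)² = 49)
h(B) = √(-30 + B)
w(O) = -1035 + O
√(l + w(h(o(-5, 5)))) = √(-3976323 + (-1035 + √(-30 + 49))) = √(-3976323 + (-1035 + √19)) = √(-3977358 + √19)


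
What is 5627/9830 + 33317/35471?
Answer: 527101427/348679930 ≈ 1.5117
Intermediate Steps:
5627/9830 + 33317/35471 = 527101427/348679930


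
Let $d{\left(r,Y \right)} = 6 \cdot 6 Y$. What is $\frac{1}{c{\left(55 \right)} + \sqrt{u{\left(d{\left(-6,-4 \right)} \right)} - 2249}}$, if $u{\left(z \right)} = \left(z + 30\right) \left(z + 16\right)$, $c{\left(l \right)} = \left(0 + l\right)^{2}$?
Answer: $\frac{3025}{9138282} - \frac{\sqrt{12343}}{9138282} \approx 0.00031887$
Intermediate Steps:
$c{\left(l \right)} = l^{2}$
$d{\left(r,Y \right)} = 36 Y$
$u{\left(z \right)} = \left(16 + z\right) \left(30 + z\right)$ ($u{\left(z \right)} = \left(30 + z\right) \left(16 + z\right) = \left(16 + z\right) \left(30 + z\right)$)
$\frac{1}{c{\left(55 \right)} + \sqrt{u{\left(d{\left(-6,-4 \right)} \right)} - 2249}} = \frac{1}{55^{2} + \sqrt{\left(480 + \left(36 \left(-4\right)\right)^{2} + 46 \cdot 36 \left(-4\right)\right) - 2249}} = \frac{1}{3025 + \sqrt{\left(480 + \left(-144\right)^{2} + 46 \left(-144\right)\right) - 2249}} = \frac{1}{3025 + \sqrt{\left(480 + 20736 - 6624\right) - 2249}} = \frac{1}{3025 + \sqrt{14592 - 2249}} = \frac{1}{3025 + \sqrt{12343}}$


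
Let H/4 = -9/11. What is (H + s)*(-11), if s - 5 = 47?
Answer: -536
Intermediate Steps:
H = -36/11 (H = 4*(-9/11) = -36/11 ≈ -3.2727)
s = 52 (s = 5 + 47 = 52)
(H + s)*(-11) = (-36/11 + 52)*(-11) = (536/11)*(-11) = -536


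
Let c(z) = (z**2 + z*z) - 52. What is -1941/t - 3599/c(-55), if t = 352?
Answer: -6454483/1055648 ≈ -6.1142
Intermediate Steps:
c(z) = -52 + 2*z**2 (c(z) = (z**2 + z**2) - 52 = 2*z**2 - 52 = -52 + 2*z**2)
-1941/t - 3599/c(-55) = -1941/352 - 3599/(-52 + 2*(-55)**2) = -1941*1/352 - 3599/(-52 + 2*3025) = -1941/352 - 3599/(-52 + 6050) = -1941/352 - 3599/5998 = -6454483/1055648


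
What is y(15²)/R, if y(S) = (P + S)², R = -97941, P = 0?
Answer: -16875/32647 ≈ -0.51689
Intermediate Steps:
y(S) = S² (y(S) = (0 + S)² = S²)
y(15²)/R = (15²)²/(-97941) = 225²*(-1/97941) = 50625*(-1/97941) = -16875/32647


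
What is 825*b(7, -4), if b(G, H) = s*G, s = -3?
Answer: -17325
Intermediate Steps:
b(G, H) = -3*G
825*b(7, -4) = 825*(-3*7) = 825*(-21) = -17325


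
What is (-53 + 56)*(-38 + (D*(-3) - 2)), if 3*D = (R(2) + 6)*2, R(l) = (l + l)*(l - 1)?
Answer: -180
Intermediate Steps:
R(l) = 2*l*(-1 + l) (R(l) = (2*l)*(-1 + l) = 2*l*(-1 + l))
D = 20/3 (D = ((2*2*(-1 + 2) + 6)*2)/3 = ((2*2*1 + 6)*2)/3 = ((4 + 6)*2)/3 = (10*2)/3 = (1/3)*20 = 20/3 ≈ 6.6667)
(-53 + 56)*(-38 + (D*(-3) - 2)) = (-53 + 56)*(-38 + ((20/3)*(-3) - 2)) = 3*(-38 + (-20 - 2)) = 3*(-38 - 22) = 3*(-60) = -180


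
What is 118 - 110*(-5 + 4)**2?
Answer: 8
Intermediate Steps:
118 - 110*(-5 + 4)**2 = 118 - 110*(-1)**2 = 118 - 110*1 = 118 - 110 = 8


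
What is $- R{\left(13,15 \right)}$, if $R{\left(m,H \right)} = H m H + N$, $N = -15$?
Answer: $-2910$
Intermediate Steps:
$R{\left(m,H \right)} = -15 + m H^{2}$ ($R{\left(m,H \right)} = H m H - 15 = m H^{2} - 15 = -15 + m H^{2}$)
$- R{\left(13,15 \right)} = - (-15 + 13 \cdot 15^{2}) = - (-15 + 13 \cdot 225) = - (-15 + 2925) = \left(-1\right) 2910 = -2910$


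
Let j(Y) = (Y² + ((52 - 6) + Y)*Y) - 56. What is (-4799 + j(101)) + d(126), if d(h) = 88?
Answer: 20281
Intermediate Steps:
j(Y) = -56 + Y² + Y*(46 + Y) (j(Y) = (Y² + (46 + Y)*Y) - 56 = (Y² + Y*(46 + Y)) - 56 = -56 + Y² + Y*(46 + Y))
(-4799 + j(101)) + d(126) = (-4799 + (-56 + 2*101² + 46*101)) + 88 = (-4799 + (-56 + 2*10201 + 4646)) + 88 = (-4799 + (-56 + 20402 + 4646)) + 88 = (-4799 + 24992) + 88 = 20193 + 88 = 20281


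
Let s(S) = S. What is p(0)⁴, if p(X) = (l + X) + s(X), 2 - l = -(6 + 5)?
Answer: 28561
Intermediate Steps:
l = 13 (l = 2 - (-1)*(6 + 5) = 2 - (-1)*11 = 2 - 1*(-11) = 2 + 11 = 13)
p(X) = 13 + 2*X (p(X) = (13 + X) + X = 13 + 2*X)
p(0)⁴ = (13 + 2*0)⁴ = (13 + 0)⁴ = 13⁴ = 28561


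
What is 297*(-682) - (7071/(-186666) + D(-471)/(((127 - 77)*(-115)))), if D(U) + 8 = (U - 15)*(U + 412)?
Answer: -36233631986199/178888250 ≈ -2.0255e+5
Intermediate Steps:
D(U) = -8 + (-15 + U)*(412 + U) (D(U) = -8 + (U - 15)*(U + 412) = -8 + (-15 + U)*(412 + U))
297*(-682) - (7071/(-186666) + D(-471)/(((127 - 77)*(-115)))) = 297*(-682) - (7071/(-186666) + (-6188 + (-471)² + 397*(-471))/(((127 - 77)*(-115)))) = -202554 - (7071*(-1/186666) + (-6188 + 221841 - 186987)/((50*(-115)))) = -202554 - (-2357/62222 + 28666/(-5750)) = -202554 - (-2357/62222 + 28666*(-1/5750)) = -202554 - (-2357/62222 - 14333/2875) = -202554 - 1*(-898604301/178888250) = -202554 + 898604301/178888250 = -36233631986199/178888250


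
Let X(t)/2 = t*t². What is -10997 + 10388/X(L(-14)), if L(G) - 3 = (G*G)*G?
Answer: -226465125171131/20593355021 ≈ -10997.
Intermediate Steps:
L(G) = 3 + G³ (L(G) = 3 + (G*G)*G = 3 + G²*G = 3 + G³)
X(t) = 2*t³ (X(t) = 2*(t*t²) = 2*t³)
-10997 + 10388/X(L(-14)) = -10997 + 10388/((2*(3 + (-14)³)³)) = -10997 + 10388/((2*(3 - 2744)³)) = -10997 + 10388/((2*(-2741)³)) = -10997 + 10388/((2*(-20593355021))) = -10997 + 10388/(-41186710042) = -10997 + 10388*(-1/41186710042) = -10997 - 5194/20593355021 = -226465125171131/20593355021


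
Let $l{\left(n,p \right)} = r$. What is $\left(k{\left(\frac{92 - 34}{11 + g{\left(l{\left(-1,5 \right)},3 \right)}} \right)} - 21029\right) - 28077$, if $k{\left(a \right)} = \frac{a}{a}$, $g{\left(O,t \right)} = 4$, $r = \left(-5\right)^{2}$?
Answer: $-49105$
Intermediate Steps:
$r = 25$
$l{\left(n,p \right)} = 25$
$k{\left(a \right)} = 1$
$\left(k{\left(\frac{92 - 34}{11 + g{\left(l{\left(-1,5 \right)},3 \right)}} \right)} - 21029\right) - 28077 = \left(1 - 21029\right) - 28077 = -21028 - 28077 = -49105$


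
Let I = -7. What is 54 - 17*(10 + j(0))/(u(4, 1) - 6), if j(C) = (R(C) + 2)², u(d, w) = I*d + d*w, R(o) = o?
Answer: 929/15 ≈ 61.933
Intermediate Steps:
u(d, w) = -7*d + d*w
j(C) = (2 + C)² (j(C) = (C + 2)² = (2 + C)²)
54 - 17*(10 + j(0))/(u(4, 1) - 6) = 54 - 17*(10 + (2 + 0)²)/(4*(-7 + 1) - 6) = 54 - 17*(10 + 2²)/(4*(-6) - 6) = 54 - 17*(10 + 4)/(-24 - 6) = 54 - 238/(-30) = 54 - 238*(-1)/30 = 54 - 17*(-7/15) = 54 + 119/15 = 929/15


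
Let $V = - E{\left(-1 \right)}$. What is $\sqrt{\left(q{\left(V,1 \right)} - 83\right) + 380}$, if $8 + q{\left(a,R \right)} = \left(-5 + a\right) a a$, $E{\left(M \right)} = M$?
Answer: $\sqrt{285} \approx 16.882$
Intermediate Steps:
$V = 1$ ($V = \left(-1\right) \left(-1\right) = 1$)
$q{\left(a,R \right)} = -8 + a^{2} \left(-5 + a\right)$ ($q{\left(a,R \right)} = -8 + \left(-5 + a\right) a a = -8 + a \left(-5 + a\right) a = -8 + a^{2} \left(-5 + a\right)$)
$\sqrt{\left(q{\left(V,1 \right)} - 83\right) + 380} = \sqrt{\left(\left(-8 + 1^{3} - 5 \cdot 1^{2}\right) - 83\right) + 380} = \sqrt{\left(\left(-8 + 1 - 5\right) - 83\right) + 380} = \sqrt{\left(-12 - 83\right) + 380} = \sqrt{-95 + 380} = \sqrt{285}$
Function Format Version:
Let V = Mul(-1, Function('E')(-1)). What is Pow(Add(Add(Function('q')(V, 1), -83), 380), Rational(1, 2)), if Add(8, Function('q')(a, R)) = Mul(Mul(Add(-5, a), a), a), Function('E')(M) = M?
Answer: Pow(285, Rational(1, 2)) ≈ 16.882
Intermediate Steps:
V = 1 (V = Mul(-1, -1) = 1)
Function('q')(a, R) = Add(-8, Mul(Pow(a, 2), Add(-5, a))) (Function('q')(a, R) = Add(-8, Mul(Mul(Add(-5, a), a), a)) = Add(-8, Mul(Mul(a, Add(-5, a)), a)) = Add(-8, Mul(Pow(a, 2), Add(-5, a))))
Pow(Add(Add(Function('q')(V, 1), -83), 380), Rational(1, 2)) = Pow(Add(Add(Add(-8, Pow(1, 3), Mul(-5, Pow(1, 2))), -83), 380), Rational(1, 2)) = Pow(Add(Add(Add(-8, 1, Mul(-5, 1)), -83), 380), Rational(1, 2)) = Pow(Add(Add(Add(-8, 1, -5), -83), 380), Rational(1, 2)) = Pow(Add(Add(-12, -83), 380), Rational(1, 2)) = Pow(Add(-95, 380), Rational(1, 2)) = Pow(285, Rational(1, 2))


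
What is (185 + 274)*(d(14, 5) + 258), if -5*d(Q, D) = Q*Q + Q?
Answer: 99144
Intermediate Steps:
d(Q, D) = -Q/5 - Q²/5 (d(Q, D) = -(Q*Q + Q)/5 = -(Q² + Q)/5 = -(Q + Q²)/5 = -Q/5 - Q²/5)
(185 + 274)*(d(14, 5) + 258) = (185 + 274)*(-⅕*14*(1 + 14) + 258) = 459*(-⅕*14*15 + 258) = 459*(-42 + 258) = 459*216 = 99144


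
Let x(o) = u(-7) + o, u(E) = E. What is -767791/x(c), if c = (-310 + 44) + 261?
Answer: 767791/12 ≈ 63983.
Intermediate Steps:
c = -5 (c = -266 + 261 = -5)
x(o) = -7 + o
-767791/x(c) = -767791/(-7 - 5) = -767791/(-12) = -767791*(-1/12) = 767791/12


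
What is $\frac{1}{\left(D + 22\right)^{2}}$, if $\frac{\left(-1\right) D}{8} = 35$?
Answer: $\frac{1}{66564} \approx 1.5023 \cdot 10^{-5}$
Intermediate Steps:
$D = -280$ ($D = \left(-8\right) 35 = -280$)
$\frac{1}{\left(D + 22\right)^{2}} = \frac{1}{\left(-280 + 22\right)^{2}} = \frac{1}{\left(-258\right)^{2}} = \frac{1}{66564}$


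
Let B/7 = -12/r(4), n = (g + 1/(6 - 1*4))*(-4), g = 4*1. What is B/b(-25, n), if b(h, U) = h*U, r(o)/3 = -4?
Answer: 7/450 ≈ 0.015556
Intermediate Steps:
r(o) = -12 (r(o) = 3*(-4) = -12)
g = 4
n = -18 (n = (4 + 1/(6 - 1*4))*(-4) = (4 + 1/(6 - 4))*(-4) = (4 + 1/2)*(-4) = (9/2)*(-4) = -18)
b(h, U) = U*h
B = 7 (B = 7*(-12/(-12)) = 7*(-12*(-1/12)) = 7*1 = 7)
B/b(-25, n) = 7/(-18*(-25)) = 7/450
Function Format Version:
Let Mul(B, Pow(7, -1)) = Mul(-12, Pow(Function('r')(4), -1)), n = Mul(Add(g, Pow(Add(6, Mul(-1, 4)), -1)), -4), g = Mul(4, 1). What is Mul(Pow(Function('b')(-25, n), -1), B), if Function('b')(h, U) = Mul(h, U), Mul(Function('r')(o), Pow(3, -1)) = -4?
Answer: Rational(7, 450) ≈ 0.015556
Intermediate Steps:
Function('r')(o) = -12 (Function('r')(o) = Mul(3, -4) = -12)
g = 4
n = -18 (n = Mul(Add(4, Pow(Add(6, Mul(-1, 4)), -1)), -4) = Mul(Add(4, Pow(Add(6, -4), -1)), -4) = Mul(Add(4, Pow(2, -1)), -4) = Mul(Add(4, Rational(1, 2)), -4) = Mul(Rational(9, 2), -4) = -18)
Function('b')(h, U) = Mul(U, h)
B = 7 (B = Mul(7, Mul(-12, Pow(-12, -1))) = Mul(7, Mul(-12, Rational(-1, 12))) = Mul(7, 1) = 7)
Mul(Pow(Function('b')(-25, n), -1), B) = Mul(Pow(Mul(-18, -25), -1), 7) = Mul(Pow(450, -1), 7) = Mul(Rational(1, 450), 7) = Rational(7, 450)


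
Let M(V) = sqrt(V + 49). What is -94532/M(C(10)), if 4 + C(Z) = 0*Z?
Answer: -94532*sqrt(5)/15 ≈ -14092.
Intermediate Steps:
C(Z) = -4 (C(Z) = -4 + 0*Z = -4 + 0 = -4)
M(V) = sqrt(49 + V)
-94532/M(C(10)) = -94532/sqrt(49 - 4) = -94532*sqrt(5)/15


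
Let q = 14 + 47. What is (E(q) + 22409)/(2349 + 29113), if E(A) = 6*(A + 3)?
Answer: 22793/31462 ≈ 0.72446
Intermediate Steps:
q = 61
E(A) = 18 + 6*A (E(A) = 6*(3 + A) = 18 + 6*A)
(E(q) + 22409)/(2349 + 29113) = ((18 + 6*61) + 22409)/(2349 + 29113) = ((18 + 366) + 22409)/31462 = (384 + 22409)*(1/31462) = 22793*(1/31462) = 22793/31462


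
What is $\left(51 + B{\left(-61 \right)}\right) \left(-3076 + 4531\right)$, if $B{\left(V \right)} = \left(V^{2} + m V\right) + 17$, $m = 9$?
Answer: $4714200$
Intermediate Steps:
$B{\left(V \right)} = 17 + V^{2} + 9 V$ ($B{\left(V \right)} = \left(V^{2} + 9 V\right) + 17 = 17 + V^{2} + 9 V$)
$\left(51 + B{\left(-61 \right)}\right) \left(-3076 + 4531\right) = \left(51 + \left(17 + \left(-61\right)^{2} + 9 \left(-61\right)\right)\right) \left(-3076 + 4531\right) = \left(51 + \left(17 + 3721 - 549\right)\right) 1455 = \left(51 + 3189\right) 1455 = 3240 \cdot 1455 = 4714200$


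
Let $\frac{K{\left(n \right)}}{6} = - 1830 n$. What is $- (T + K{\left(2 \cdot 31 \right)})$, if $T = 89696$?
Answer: $591064$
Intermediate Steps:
$K{\left(n \right)} = - 10980 n$ ($K{\left(n \right)} = 6 \left(- 1830 n\right) = - 10980 n$)
$- (T + K{\left(2 \cdot 31 \right)}) = - (89696 - 10980 \cdot 2 \cdot 31) = - (89696 - 680760) = \left(-1\right) \left(-591064\right) = 591064$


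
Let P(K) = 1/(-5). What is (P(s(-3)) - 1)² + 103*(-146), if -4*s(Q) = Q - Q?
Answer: -375914/25 ≈ -15037.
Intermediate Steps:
s(Q) = 0 (s(Q) = -(Q - Q)/4 = -¼*0 = 0)
P(K) = -⅕ (P(K) = 1*(-⅕) = -⅕)
(P(s(-3)) - 1)² + 103*(-146) = (-⅕ - 1)² + 103*(-146) = (-6/5)² - 15038 = 36/25 - 15038 = -375914/25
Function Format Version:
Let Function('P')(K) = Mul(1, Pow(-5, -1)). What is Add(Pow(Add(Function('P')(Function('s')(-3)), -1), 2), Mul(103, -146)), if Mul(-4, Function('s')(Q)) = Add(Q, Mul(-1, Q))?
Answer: Rational(-375914, 25) ≈ -15037.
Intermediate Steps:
Function('s')(Q) = 0 (Function('s')(Q) = Mul(Rational(-1, 4), Add(Q, Mul(-1, Q))) = Mul(Rational(-1, 4), 0) = 0)
Function('P')(K) = Rational(-1, 5) (Function('P')(K) = Mul(1, Rational(-1, 5)) = Rational(-1, 5))
Add(Pow(Add(Function('P')(Function('s')(-3)), -1), 2), Mul(103, -146)) = Add(Pow(Add(Rational(-1, 5), -1), 2), Mul(103, -146)) = Add(Pow(Rational(-6, 5), 2), -15038) = Add(Rational(36, 25), -15038) = Rational(-375914, 25)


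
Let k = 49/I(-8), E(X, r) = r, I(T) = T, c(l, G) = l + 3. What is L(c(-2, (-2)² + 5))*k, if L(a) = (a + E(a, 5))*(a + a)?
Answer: -147/2 ≈ -73.500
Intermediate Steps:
c(l, G) = 3 + l
L(a) = 2*a*(5 + a) (L(a) = (a + 5)*(a + a) = (5 + a)*(2*a) = 2*a*(5 + a))
k = -49/8 (k = 49/(-8) = 49*(-⅛) = -49/8 ≈ -6.1250)
L(c(-2, (-2)² + 5))*k = (2*(3 - 2)*(5 + (3 - 2)))*(-49/8) = (2*1*(5 + 1))*(-49/8) = (2*1*6)*(-49/8) = 12*(-49/8) = -147/2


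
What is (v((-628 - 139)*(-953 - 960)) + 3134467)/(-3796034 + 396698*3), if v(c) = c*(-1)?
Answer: -416799/651485 ≈ -0.63977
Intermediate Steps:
v(c) = -c
(v((-628 - 139)*(-953 - 960)) + 3134467)/(-3796034 + 396698*3) = (-(-628 - 139)*(-953 - 960) + 3134467)/(-3796034 + 396698*3) = (-(-767)*(-1913) + 3134467)/(-3796034 + 1190094) = (-1*1467271 + 3134467)/(-2605940) = (-1467271 + 3134467)*(-1/2605940) = 1667196*(-1/2605940) = -416799/651485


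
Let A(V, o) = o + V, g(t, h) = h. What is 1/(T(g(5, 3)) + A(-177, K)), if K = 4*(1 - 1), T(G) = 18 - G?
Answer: -1/162 ≈ -0.0061728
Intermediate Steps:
K = 0 (K = 4*0 = 0)
A(V, o) = V + o
1/(T(g(5, 3)) + A(-177, K)) = 1/((18 - 1*3) + (-177 + 0)) = 1/((18 - 3) - 177) = 1/(15 - 177) = 1/(-162) = -1/162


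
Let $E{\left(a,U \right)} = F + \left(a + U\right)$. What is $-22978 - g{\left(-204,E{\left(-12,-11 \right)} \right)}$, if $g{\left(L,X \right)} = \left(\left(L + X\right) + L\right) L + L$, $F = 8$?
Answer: $-109066$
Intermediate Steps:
$E{\left(a,U \right)} = 8 + U + a$ ($E{\left(a,U \right)} = 8 + \left(a + U\right) = 8 + \left(U + a\right) = 8 + U + a$)
$g{\left(L,X \right)} = L + L \left(X + 2 L\right)$ ($g{\left(L,X \right)} = \left(X + 2 L\right) L + L = L \left(X + 2 L\right) + L = L + L \left(X + 2 L\right)$)
$-22978 - g{\left(-204,E{\left(-12,-11 \right)} \right)} = -22978 - - 204 \left(1 - 15 + 2 \left(-204\right)\right) = -22978 - - 204 \left(1 - 15 - 408\right) = -22978 - \left(-204\right) \left(-422\right) = -22978 - 86088 = -109066$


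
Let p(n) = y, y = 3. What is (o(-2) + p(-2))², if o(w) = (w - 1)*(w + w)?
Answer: 225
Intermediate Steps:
o(w) = 2*w*(-1 + w) (o(w) = (-1 + w)*(2*w) = 2*w*(-1 + w))
p(n) = 3
(o(-2) + p(-2))² = (2*(-2)*(-1 - 2) + 3)² = (2*(-2)*(-3) + 3)² = (12 + 3)² = 15² = 225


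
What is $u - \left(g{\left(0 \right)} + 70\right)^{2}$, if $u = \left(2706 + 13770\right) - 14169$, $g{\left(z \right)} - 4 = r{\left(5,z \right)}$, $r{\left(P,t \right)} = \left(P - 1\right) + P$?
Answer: $-4582$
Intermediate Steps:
$r{\left(P,t \right)} = -1 + 2 P$ ($r{\left(P,t \right)} = \left(-1 + P\right) + P = -1 + 2 P$)
$g{\left(z \right)} = 13$ ($g{\left(z \right)} = 4 + \left(-1 + 2 \cdot 5\right) = 4 + \left(-1 + 10\right) = 4 + 9 = 13$)
$u = 2307$ ($u = 16476 - 14169 = 2307$)
$u - \left(g{\left(0 \right)} + 70\right)^{2} = 2307 - \left(13 + 70\right)^{2} = 2307 - 83^{2} = 2307 - 6889 = -4582$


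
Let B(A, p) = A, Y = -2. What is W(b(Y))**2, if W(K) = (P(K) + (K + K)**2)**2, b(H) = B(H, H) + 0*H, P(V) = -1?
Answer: 50625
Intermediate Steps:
b(H) = H (b(H) = H + 0*H = H + 0 = H)
W(K) = (-1 + 4*K**2)**2 (W(K) = (-1 + (K + K)**2)**2 = (-1 + (2*K)**2)**2 = (-1 + 4*K**2)**2)
W(b(Y))**2 = ((-1 + 4*(-2)**2)**2)**2 = ((-1 + 4*4)**2)**2 = ((-1 + 16)**2)**2 = (15**2)**2 = 225**2 = 50625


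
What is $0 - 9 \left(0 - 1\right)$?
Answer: $9$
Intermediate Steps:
$0 - 9 \left(0 - 1\right) = 0 - -9 = 0 + 9 = 9$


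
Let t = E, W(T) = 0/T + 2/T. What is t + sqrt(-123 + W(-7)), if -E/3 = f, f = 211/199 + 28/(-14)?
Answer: 561/199 + I*sqrt(6041)/7 ≈ 2.8191 + 11.103*I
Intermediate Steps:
W(T) = 2/T (W(T) = 0 + 2/T = 2/T)
f = -187/199 (f = 211*(1/199) + 28*(-1/14) = 211/199 - 2 = -187/199 ≈ -0.93970)
E = 561/199 (E = -3*(-187/199) = 561/199 ≈ 2.8191)
t = 561/199 ≈ 2.8191
t + sqrt(-123 + W(-7)) = 561/199 + sqrt(-123 + 2/(-7)) = 561/199 + sqrt(-123 + 2*(-1/7)) = 561/199 + sqrt(-123 - 2/7) = 561/199 + sqrt(-863/7) = 561/199 + I*sqrt(6041)/7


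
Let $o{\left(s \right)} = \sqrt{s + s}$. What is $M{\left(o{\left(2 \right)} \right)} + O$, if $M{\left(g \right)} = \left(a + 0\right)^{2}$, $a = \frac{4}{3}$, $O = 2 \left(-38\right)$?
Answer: $- \frac{668}{9} \approx -74.222$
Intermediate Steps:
$o{\left(s \right)} = \sqrt{2} \sqrt{s}$ ($o{\left(s \right)} = \sqrt{2 s} = \sqrt{2} \sqrt{s}$)
$O = -76$
$a = \frac{4}{3}$ ($a = 4 \cdot \frac{1}{3} = \frac{4}{3} \approx 1.3333$)
$M{\left(g \right)} = \frac{16}{9}$ ($M{\left(g \right)} = \left(\frac{4}{3} + 0\right)^{2} = \left(\frac{4}{3}\right)^{2} = \frac{16}{9}$)
$M{\left(o{\left(2 \right)} \right)} + O = \frac{16}{9} - 76 = - \frac{668}{9}$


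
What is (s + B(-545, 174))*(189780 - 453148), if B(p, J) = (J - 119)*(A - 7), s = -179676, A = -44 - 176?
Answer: 50609058248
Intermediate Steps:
A = -220
B(p, J) = 27013 - 227*J (B(p, J) = (J - 119)*(-220 - 7) = (-119 + J)*(-227) = 27013 - 227*J)
(s + B(-545, 174))*(189780 - 453148) = (-179676 + (27013 - 227*174))*(189780 - 453148) = (-179676 + (27013 - 39498))*(-263368) = (-179676 - 12485)*(-263368) = -192161*(-263368) = 50609058248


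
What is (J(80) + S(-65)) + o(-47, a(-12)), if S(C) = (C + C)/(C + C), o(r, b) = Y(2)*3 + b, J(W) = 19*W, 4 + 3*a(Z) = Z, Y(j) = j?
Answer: 4565/3 ≈ 1521.7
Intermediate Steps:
a(Z) = -4/3 + Z/3
o(r, b) = 6 + b (o(r, b) = 2*3 + b = 6 + b)
S(C) = 1 (S(C) = (2*C)/((2*C)) = (2*C)*(1/(2*C)) = 1)
(J(80) + S(-65)) + o(-47, a(-12)) = (19*80 + 1) + (6 + (-4/3 + (⅓)*(-12))) = (1520 + 1) + (6 + (-4/3 - 4)) = 1521 + (6 - 16/3) = 1521 + ⅔ = 4565/3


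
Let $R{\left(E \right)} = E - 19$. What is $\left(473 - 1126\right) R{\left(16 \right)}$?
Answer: $1959$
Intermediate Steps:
$R{\left(E \right)} = -19 + E$ ($R{\left(E \right)} = E - 19 = -19 + E$)
$\left(473 - 1126\right) R{\left(16 \right)} = \left(473 - 1126\right) \left(-19 + 16\right) = \left(-653\right) \left(-3\right) = 1959$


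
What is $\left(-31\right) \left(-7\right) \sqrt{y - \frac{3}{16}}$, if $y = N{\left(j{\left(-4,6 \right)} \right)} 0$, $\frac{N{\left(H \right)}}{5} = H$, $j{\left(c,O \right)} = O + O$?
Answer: $\frac{217 i \sqrt{3}}{4} \approx 93.964 i$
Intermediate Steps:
$j{\left(c,O \right)} = 2 O$
$N{\left(H \right)} = 5 H$
$y = 0$ ($y = 5 \cdot 2 \cdot 6 \cdot 0 = 5 \cdot 12 \cdot 0 = 60 \cdot 0 = 0$)
$\left(-31\right) \left(-7\right) \sqrt{y - \frac{3}{16}} = \left(-31\right) \left(-7\right) \sqrt{0 - \frac{3}{16}} = 217 \sqrt{0 - \frac{3}{16}} = 217 \sqrt{- \frac{3}{16}} = 217 \frac{i \sqrt{3}}{4} = \frac{217 i \sqrt{3}}{4}$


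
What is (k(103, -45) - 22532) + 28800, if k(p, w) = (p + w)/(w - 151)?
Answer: 614235/98 ≈ 6267.7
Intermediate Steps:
k(p, w) = (p + w)/(-151 + w)
(k(103, -45) - 22532) + 28800 = ((103 - 45)/(-151 - 45) - 22532) + 28800 = (58/(-196) - 22532) + 28800 = (-1/196*58 - 22532) + 28800 = (-29/98 - 22532) + 28800 = -2208165/98 + 28800 = 614235/98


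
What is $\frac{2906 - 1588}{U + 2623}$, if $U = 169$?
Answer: $\frac{659}{1396} \approx 0.47206$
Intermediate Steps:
$\frac{2906 - 1588}{U + 2623} = \frac{2906 - 1588}{169 + 2623} = \frac{1318}{2792} = 1318 \cdot \frac{1}{2792} = \frac{659}{1396}$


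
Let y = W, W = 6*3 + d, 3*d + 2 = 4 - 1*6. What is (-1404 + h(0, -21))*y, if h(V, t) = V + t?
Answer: -23750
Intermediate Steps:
d = -4/3 (d = -⅔ + (4 - 1*6)/3 = -⅔ + (4 - 6)/3 = -⅔ + (⅓)*(-2) = -⅔ - ⅔ = -4/3 ≈ -1.3333)
W = 50/3 (W = 6*3 - 4/3 = 18 - 4/3 = 50/3 ≈ 16.667)
y = 50/3 ≈ 16.667
(-1404 + h(0, -21))*y = (-1404 + (0 - 21))*(50/3) = (-1404 - 21)*(50/3) = -1425*50/3 = -23750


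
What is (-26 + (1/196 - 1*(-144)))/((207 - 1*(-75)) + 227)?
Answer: 23129/99764 ≈ 0.23184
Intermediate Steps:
(-26 + (1/196 - 1*(-144)))/((207 - 1*(-75)) + 227) = (-26 + (1/196 + 144))/((207 + 75) + 227) = (-26 + 28225/196)/(282 + 227) = (23129/196)/509 = (23129/196)*(1/509) = 23129/99764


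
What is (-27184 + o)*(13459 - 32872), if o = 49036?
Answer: -424212876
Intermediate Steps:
(-27184 + o)*(13459 - 32872) = (-27184 + 49036)*(13459 - 32872) = 21852*(-19413) = -424212876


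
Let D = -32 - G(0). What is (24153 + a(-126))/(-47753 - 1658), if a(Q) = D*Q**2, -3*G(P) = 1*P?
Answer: 483879/49411 ≈ 9.7929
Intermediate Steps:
G(P) = -P/3
D = -32 (D = -32 - (-1)*0/3 = -32 - 1*0 = -32 + 0 = -32)
a(Q) = -32*Q**2
(24153 + a(-126))/(-47753 - 1658) = (24153 - 32*(-126)**2)/(-47753 - 1658) = (24153 - 32*15876)/(-49411) = (24153 - 508032)*(-1/49411) = -483879*(-1/49411) = 483879/49411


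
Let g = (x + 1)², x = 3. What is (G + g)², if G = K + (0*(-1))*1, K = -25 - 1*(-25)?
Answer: 256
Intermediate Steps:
K = 0 (K = -25 + 25 = 0)
G = 0 (G = 0 + (0*(-1))*1 = 0 + 0*1 = 0 + 0 = 0)
g = 16 (g = (3 + 1)² = 4² = 16)
(G + g)² = (0 + 16)² = 16² = 256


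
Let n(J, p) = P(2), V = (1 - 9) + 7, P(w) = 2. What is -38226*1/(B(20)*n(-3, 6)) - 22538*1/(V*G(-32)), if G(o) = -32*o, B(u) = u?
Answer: -2390119/2560 ≈ -933.64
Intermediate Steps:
V = -1 (V = -8 + 7 = -1)
n(J, p) = 2
-38226*1/(B(20)*n(-3, 6)) - 22538*1/(V*G(-32)) = -38226/(20*2) - 22538/(-32*(-32)*(-1)) = -38226/40 - 22538/(1024*(-1)) = -38226*1/40 - 22538/(-1024) = -19113/20 - 22538*(-1/1024) = -19113/20 + 11269/512 = -2390119/2560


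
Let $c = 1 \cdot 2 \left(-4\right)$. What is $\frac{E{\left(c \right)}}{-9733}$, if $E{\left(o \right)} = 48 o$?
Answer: $\frac{384}{9733} \approx 0.039453$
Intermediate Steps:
$c = -8$ ($c = 2 \left(-4\right) = -8$)
$\frac{E{\left(c \right)}}{-9733} = \frac{48 \left(-8\right)}{-9733} = \left(-384\right) \left(- \frac{1}{9733}\right) = \frac{384}{9733}$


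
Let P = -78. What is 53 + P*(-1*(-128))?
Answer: -9931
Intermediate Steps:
53 + P*(-1*(-128)) = 53 - (-78)*(-128) = 53 - 78*128 = 53 - 9984 = -9931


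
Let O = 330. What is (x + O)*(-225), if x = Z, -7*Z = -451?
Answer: -621225/7 ≈ -88746.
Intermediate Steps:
Z = 451/7 (Z = -⅐*(-451) = 451/7 ≈ 64.429)
x = 451/7 ≈ 64.429
(x + O)*(-225) = (451/7 + 330)*(-225) = (2761/7)*(-225) = -621225/7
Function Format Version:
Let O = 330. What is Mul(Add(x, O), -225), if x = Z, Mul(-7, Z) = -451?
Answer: Rational(-621225, 7) ≈ -88746.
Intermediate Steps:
Z = Rational(451, 7) (Z = Mul(Rational(-1, 7), -451) = Rational(451, 7) ≈ 64.429)
x = Rational(451, 7) ≈ 64.429
Mul(Add(x, O), -225) = Mul(Add(Rational(451, 7), 330), -225) = Mul(Rational(2761, 7), -225) = Rational(-621225, 7)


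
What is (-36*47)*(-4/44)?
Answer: 1692/11 ≈ 153.82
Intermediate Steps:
(-36*47)*(-4/44) = -(-1692)*4*(1/44) = -(-1692)/11 = -1692*(-1/11) = 1692/11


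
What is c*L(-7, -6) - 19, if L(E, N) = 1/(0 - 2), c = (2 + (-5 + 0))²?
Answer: -47/2 ≈ -23.500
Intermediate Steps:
c = 9 (c = (2 - 5)² = (-3)² = 9)
L(E, N) = -½ (L(E, N) = 1/(-2) = -½)
c*L(-7, -6) - 19 = 9*(-½) - 19 = -9/2 - 19 = -47/2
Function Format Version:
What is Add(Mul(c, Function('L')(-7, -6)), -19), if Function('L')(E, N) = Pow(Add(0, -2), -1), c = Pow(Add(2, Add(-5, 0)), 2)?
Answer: Rational(-47, 2) ≈ -23.500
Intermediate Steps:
c = 9 (c = Pow(Add(2, -5), 2) = Pow(-3, 2) = 9)
Function('L')(E, N) = Rational(-1, 2) (Function('L')(E, N) = Pow(-2, -1) = Rational(-1, 2))
Add(Mul(c, Function('L')(-7, -6)), -19) = Add(Mul(9, Rational(-1, 2)), -19) = Add(Rational(-9, 2), -19) = Rational(-47, 2)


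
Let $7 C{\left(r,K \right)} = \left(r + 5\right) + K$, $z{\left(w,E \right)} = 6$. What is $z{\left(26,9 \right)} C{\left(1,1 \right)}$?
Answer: $6$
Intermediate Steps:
$C{\left(r,K \right)} = \frac{5}{7} + \frac{K}{7} + \frac{r}{7}$ ($C{\left(r,K \right)} = \frac{\left(r + 5\right) + K}{7} = \frac{\left(5 + r\right) + K}{7} = \frac{5 + K + r}{7} = \frac{5}{7} + \frac{K}{7} + \frac{r}{7}$)
$z{\left(26,9 \right)} C{\left(1,1 \right)} = 6 \left(\frac{5}{7} + \frac{1}{7} \cdot 1 + \frac{1}{7} \cdot 1\right) = 6 \left(\frac{5}{7} + \frac{1}{7} + \frac{1}{7}\right) = 6 \cdot 1 = 6$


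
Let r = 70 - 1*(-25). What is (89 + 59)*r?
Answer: 14060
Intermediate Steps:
r = 95 (r = 70 + 25 = 95)
(89 + 59)*r = (89 + 59)*95 = 148*95 = 14060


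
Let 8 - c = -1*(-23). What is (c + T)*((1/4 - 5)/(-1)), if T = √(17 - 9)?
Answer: -285/4 + 19*√2/2 ≈ -57.815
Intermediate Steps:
c = -15 (c = 8 - (-1)*(-23) = 8 - 1*23 = 8 - 23 = -15)
T = 2*√2 (T = √8 = 2*√2 ≈ 2.8284)
(c + T)*((1/4 - 5)/(-1)) = (-15 + 2*√2)*((1/4 - 5)/(-1)) = (-15 + 2*√2)*((¼ - 5)*(-1)) = (-15 + 2*√2)*(-19/4*(-1)) = (-15 + 2*√2)*(19/4) = -285/4 + 19*√2/2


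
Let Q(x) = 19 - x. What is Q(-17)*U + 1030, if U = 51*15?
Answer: 28570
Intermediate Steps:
U = 765
Q(-17)*U + 1030 = (19 - 1*(-17))*765 + 1030 = (19 + 17)*765 + 1030 = 36*765 + 1030 = 27540 + 1030 = 28570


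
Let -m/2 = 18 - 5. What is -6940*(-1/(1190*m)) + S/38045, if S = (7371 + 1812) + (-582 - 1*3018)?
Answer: -652102/8407945 ≈ -0.077558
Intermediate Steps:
m = -26 (m = -2*(18 - 5) = -2*13 = -26)
S = 5583 (S = 9183 + (-582 - 3018) = 9183 - 3600 = 5583)
-6940*(-1/(1190*m)) + S/38045 = -6940/(-26*(-34)*35) + 5583/38045 = -6940/(884*35) + 5583*(1/38045) = -6940/30940 + 5583/38045 = -6940*1/30940 + 5583/38045 = -347/1547 + 5583/38045 = -652102/8407945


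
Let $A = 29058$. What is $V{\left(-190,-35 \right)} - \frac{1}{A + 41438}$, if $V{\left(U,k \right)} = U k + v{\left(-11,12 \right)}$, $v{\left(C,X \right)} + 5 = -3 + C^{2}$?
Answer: $\frac{476764447}{70496} \approx 6763.0$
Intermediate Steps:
$v{\left(C,X \right)} = -8 + C^{2}$ ($v{\left(C,X \right)} = -5 + \left(-3 + C^{2}\right) = -8 + C^{2}$)
$V{\left(U,k \right)} = 113 + U k$ ($V{\left(U,k \right)} = U k - \left(8 - \left(-11\right)^{2}\right) = U k + \left(-8 + 121\right) = U k + 113 = 113 + U k$)
$V{\left(-190,-35 \right)} - \frac{1}{A + 41438} = \left(113 - -6650\right) - \frac{1}{29058 + 41438} = \left(113 + 6650\right) - \frac{1}{70496} = 6763 - \frac{1}{70496} = \frac{476764447}{70496}$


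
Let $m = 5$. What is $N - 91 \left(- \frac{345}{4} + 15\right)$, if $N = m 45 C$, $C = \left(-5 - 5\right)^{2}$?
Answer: $\frac{115935}{4} \approx 28984.0$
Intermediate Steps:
$C = 100$ ($C = \left(-10\right)^{2} = 100$)
$N = 22500$ ($N = 5 \cdot 45 \cdot 100 = 225 \cdot 100 = 22500$)
$N - 91 \left(- \frac{345}{4} + 15\right) = 22500 - 91 \left(- \frac{345}{4} + 15\right) = 22500 - - \frac{25935}{4} = 22500 + \frac{25935}{4} = \frac{115935}{4}$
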